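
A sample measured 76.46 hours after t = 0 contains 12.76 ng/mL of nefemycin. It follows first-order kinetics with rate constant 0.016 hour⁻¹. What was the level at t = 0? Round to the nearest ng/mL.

43 ng/mL

t½ = ln 2 / k = 0.69315 / 0.016 ≈ 43.322 hours.
Number of half-lives elapsed: n = 76.46/43.322 ≈ 1.7649.
A₀ = A × 2^n = 12.76 × 2^1.7649 = 12.76 × 3.3986 ≈ 43.366 ng/mL.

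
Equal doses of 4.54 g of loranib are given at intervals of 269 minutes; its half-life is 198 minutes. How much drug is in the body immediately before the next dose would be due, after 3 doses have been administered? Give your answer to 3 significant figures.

2.73 g

The 3 doses were given 807, 538, 269 minutes ago.
Total = 4.54·(1/2)^(807/198) + 4.54·(1/2)^(538/198) + 4.54·(1/2)^(269/198)
      = 0.26923 + 0.69041 + 1.7704 ≈ 2.7301 g.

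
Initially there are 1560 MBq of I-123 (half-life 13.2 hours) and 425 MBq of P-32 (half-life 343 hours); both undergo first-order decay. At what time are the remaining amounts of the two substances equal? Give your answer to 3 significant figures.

25.8 hours

Set 1560·(1/2)^(t/13.2) = 425·(1/2)^(t/343).
Taking log₂: log₂(1560/425) = t·(1/13.2 − 1/343).
log₂(3.6706) = 1.876; 1/13.2 − 1/343 = 0.072842.
t = 1.876 / 0.072842 ≈ 25.754 hours.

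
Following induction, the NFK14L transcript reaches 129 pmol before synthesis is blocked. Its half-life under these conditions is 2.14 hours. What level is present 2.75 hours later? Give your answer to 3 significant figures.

Number of half-lives: n = 2.75/2.14 ≈ 1.285.
Remaining = 129 × (1/2)^1.285 = 129 × 0.41036 ≈ 52.936 pmol.

52.9 pmol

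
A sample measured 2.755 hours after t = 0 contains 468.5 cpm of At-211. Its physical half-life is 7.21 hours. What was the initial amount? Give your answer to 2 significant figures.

610 cpm

Number of half-lives elapsed: n = 2.755/7.21 ≈ 0.38211.
A₀ = A × 2^n = 468.5 × 2^0.38211 = 468.5 × 1.3032 ≈ 610.57 cpm.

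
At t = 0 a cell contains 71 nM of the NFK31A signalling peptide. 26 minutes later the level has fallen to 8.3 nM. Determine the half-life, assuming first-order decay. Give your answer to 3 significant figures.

A/A₀ = 8.3/71 ≈ 0.1169.
n = log₂(8.5542) ≈ 3.0966 half-lives elapsed in 26 minutes.
t½ = 26/3.0966 ≈ 8.3962 minutes.

8.40 minutes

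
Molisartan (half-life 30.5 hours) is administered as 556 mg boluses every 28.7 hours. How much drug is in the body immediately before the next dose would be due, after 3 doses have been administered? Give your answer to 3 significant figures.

The 3 doses were given 86.1, 57.4, 28.7 hours ago.
Total = 556·(1/2)^(86.1/30.5) + 556·(1/2)^(57.4/30.5) + 556·(1/2)^(28.7/30.5)
      = 78.575 + 150.85 + 289.61 ≈ 519.03 mg.

519 mg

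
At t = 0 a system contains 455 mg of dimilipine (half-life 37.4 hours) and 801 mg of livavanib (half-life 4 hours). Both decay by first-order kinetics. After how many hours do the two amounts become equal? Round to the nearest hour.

Set 455·(1/2)^(t/37.4) = 801·(1/2)^(t/4).
Taking log₂: log₂(455/801) = t·(1/37.4 − 1/4).
log₂(0.56804) = -0.81594; 1/37.4 − 1/4 = -0.22326.
t = -0.81594 / -0.22326 ≈ 3.6546 hours.

4 hours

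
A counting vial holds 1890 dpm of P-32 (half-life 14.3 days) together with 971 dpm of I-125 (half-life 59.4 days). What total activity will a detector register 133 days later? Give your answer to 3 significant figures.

P-32: 1890 × (1/2)^(133/14.3) = 1890 × (1/2)^9.3007 ≈ 2.9969 dpm.
I-125: 971 × (1/2)^(133/59.4) = 971 × (1/2)^2.2391 ≈ 205.68 dpm.
Total = 2.9969 + 205.68 ≈ 208.68 dpm.

209 dpm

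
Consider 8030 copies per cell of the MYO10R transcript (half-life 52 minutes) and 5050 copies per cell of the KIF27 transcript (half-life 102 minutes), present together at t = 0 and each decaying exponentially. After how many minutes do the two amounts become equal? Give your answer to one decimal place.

71.0 minutes

Set 8030·(1/2)^(t/52) = 5050·(1/2)^(t/102).
Taking log₂: log₂(8030/5050) = t·(1/52 − 1/102).
log₂(1.5901) = 0.66912; 1/52 − 1/102 = 0.0094268.
t = 0.66912 / 0.0094268 ≈ 70.98 minutes.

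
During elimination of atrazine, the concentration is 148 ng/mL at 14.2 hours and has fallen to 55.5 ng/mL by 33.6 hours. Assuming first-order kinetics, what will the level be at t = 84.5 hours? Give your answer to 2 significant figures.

4.2 ng/mL

Over Δt = 33.6 − 14.2 = 19.4 hours, the level fell by a factor of 148/55.5 ≈ 2.6667.
n = log₂(2.6667) ≈ 1.415 half-lives, so t½ = 19.4/1.415 ≈ 13.71 hours.
From t = 33.6 to t = 84.5: 55.5 × (1/2)^((84.5−33.6)/13.71) ≈ 4.2333 ng/mL.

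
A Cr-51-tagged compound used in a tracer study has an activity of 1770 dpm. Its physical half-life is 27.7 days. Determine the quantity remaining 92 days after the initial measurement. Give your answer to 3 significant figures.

177 dpm

Number of half-lives: n = 92/27.7 ≈ 3.3213.
Remaining = 1770 × (1/2)^3.3213 = 1770 × 0.10004 ≈ 177.08 dpm.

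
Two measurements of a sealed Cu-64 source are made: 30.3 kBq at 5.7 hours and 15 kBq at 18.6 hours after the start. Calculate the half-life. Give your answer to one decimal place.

Over Δt = 18.6 − 5.7 = 12.9 hours, the level fell by a factor of 30.3/15 ≈ 2.02.
n = log₂(2.02) ≈ 1.0144 half-lives, so t½ = 12.9/1.0144 ≈ 12.717 hours.

12.7 hours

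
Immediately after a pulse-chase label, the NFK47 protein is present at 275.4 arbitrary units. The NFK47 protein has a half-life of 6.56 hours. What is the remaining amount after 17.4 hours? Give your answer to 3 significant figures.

Number of half-lives: n = 17.4/6.56 ≈ 2.6524.
Remaining = 275.4 × (1/2)^2.6524 = 275.4 × 0.15905 ≈ 43.803 arbitrary units.

43.8 arbitrary units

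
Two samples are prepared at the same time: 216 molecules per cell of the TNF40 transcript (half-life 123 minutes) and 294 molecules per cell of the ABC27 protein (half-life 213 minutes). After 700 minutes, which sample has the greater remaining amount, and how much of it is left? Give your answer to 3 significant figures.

TNF40 transcript: 216 × (1/2)^5.6911 ≈ 4.1809 molecules per cell.
ABC27 protein: 294 × (1/2)^3.2864 ≈ 30.133 molecules per cell.
ABC27 protein has more remaining, at ≈ 30.133 molecules per cell.

ABC27 protein, 30.1 molecules per cell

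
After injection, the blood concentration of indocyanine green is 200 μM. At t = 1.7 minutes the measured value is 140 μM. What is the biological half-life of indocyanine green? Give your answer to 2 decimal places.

A/A₀ = 140/200 ≈ 0.7.
n = log₂(1.4286) ≈ 0.51457 half-lives elapsed in 1.7 minutes.
t½ = 1.7/0.51457 ≈ 3.3037 minutes.

3.30 minutes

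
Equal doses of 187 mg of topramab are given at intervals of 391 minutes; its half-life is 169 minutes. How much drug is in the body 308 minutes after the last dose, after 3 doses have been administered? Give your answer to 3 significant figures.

65.6 mg

The 3 doses were given 1090, 699, 308 minutes ago.
Total = 187·(1/2)^(1090/169) + 187·(1/2)^(699/169) + 187·(1/2)^(308/169)
      = 2.1394 + 10.635 + 52.871 ≈ 65.646 mg.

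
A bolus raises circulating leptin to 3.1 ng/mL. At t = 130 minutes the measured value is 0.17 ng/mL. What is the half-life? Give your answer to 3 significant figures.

31.0 minutes

A/A₀ = 0.17/3.1 ≈ 0.054839.
n = log₂(18.235) ≈ 4.1887 half-lives elapsed in 130 minutes.
t½ = 130/4.1887 ≈ 31.036 minutes.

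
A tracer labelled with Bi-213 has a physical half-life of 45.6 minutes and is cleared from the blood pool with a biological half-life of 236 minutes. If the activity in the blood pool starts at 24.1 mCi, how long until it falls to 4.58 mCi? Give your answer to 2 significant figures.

1/t_eff = 1/t_phys + 1/t_biol = 1/45.6 + 1/236 = 0.026167 per minute.
t_eff = 45.6 × 236 / (45.6 + 236) ≈ 38.216 minutes.
n = log₂(24.1/4.58) ≈ 2.3956; t = 2.3956 × 38.216 ≈ 91.551 minutes.

92 minutes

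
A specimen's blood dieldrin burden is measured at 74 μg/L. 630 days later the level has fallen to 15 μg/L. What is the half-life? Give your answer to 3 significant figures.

A/A₀ = 15/74 ≈ 0.2027.
n = log₂(4.9333) ≈ 2.3026 half-lives elapsed in 630 days.
t½ = 630/2.3026 ≈ 273.61 days.

274 days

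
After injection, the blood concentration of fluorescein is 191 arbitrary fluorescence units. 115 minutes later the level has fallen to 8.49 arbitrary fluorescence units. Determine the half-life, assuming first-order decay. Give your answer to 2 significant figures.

26 minutes

A/A₀ = 8.49/191 ≈ 0.04445.
n = log₂(22.497) ≈ 4.4917 half-lives elapsed in 115 minutes.
t½ = 115/4.4917 ≈ 25.603 minutes.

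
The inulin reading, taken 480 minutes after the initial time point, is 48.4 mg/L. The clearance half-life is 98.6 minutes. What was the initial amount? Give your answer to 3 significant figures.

1410 mg/L

Number of half-lives elapsed: n = 480/98.6 ≈ 4.8682.
A₀ = A × 2^n = 48.4 × 2^4.8682 = 48.4 × 29.205 ≈ 1413.5 mg/L.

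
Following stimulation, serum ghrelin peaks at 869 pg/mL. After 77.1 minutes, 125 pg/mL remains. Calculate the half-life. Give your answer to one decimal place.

27.6 minutes

A/A₀ = 125/869 ≈ 0.14384.
n = log₂(6.952) ≈ 2.7974 half-lives elapsed in 77.1 minutes.
t½ = 77.1/2.7974 ≈ 27.561 minutes.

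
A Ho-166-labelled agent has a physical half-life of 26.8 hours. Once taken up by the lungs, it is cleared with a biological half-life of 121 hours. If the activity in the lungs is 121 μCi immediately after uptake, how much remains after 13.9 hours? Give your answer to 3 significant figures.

78.0 μCi

1/t_eff = 1/t_phys + 1/t_biol = 1/26.8 + 1/121 = 0.045578 per hour.
t_eff = 26.8 × 121 / (26.8 + 121) ≈ 21.94 hours.
Remaining = 121 × (1/2)^(13.9/21.94) = 121 × (1/2)^0.63353 ≈ 77.996 μCi.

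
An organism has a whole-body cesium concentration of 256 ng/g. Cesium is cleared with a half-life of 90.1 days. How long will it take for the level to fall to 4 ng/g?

4/256 = 1/64, so 6 half-lives have elapsed.
t = 6 × 90.1 = 540.6 days.

540.6 days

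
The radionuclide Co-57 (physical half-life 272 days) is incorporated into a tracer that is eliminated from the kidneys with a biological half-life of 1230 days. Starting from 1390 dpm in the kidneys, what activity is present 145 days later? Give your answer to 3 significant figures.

1/t_eff = 1/t_phys + 1/t_biol = 1/272 + 1/1230 = 0.0044895 per day.
t_eff = 272 × 1230 / (272 + 1230) ≈ 222.74 days.
Remaining = 1390 × (1/2)^(145/222.74) = 1390 × (1/2)^0.65097 ≈ 885.22 dpm.

885 dpm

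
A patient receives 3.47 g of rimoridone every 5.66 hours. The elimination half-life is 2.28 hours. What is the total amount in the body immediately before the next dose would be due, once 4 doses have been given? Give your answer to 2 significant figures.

The 4 doses were given 22.64, 16.98, 11.32, 5.66 hours ago.
Total = 3.47·(1/2)^(22.64/2.28) + 3.47·(1/2)^(16.98/2.28) + 3.47·(1/2)^(11.32/2.28) + 3.47·(1/2)^(5.66/2.28)
      = 0.0035576 + 0.019881 + 0.11111 + 0.62092 ≈ 0.75547 g.

0.76 g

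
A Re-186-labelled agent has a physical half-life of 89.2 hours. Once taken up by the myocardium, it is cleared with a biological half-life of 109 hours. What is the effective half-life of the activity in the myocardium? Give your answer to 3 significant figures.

49.1 hours

1/t_eff = 1/t_phys + 1/t_biol = 1/89.2 + 1/109 = 0.020385 per hour.
t_eff = 89.2 × 109 / (89.2 + 109) ≈ 49.055 hours.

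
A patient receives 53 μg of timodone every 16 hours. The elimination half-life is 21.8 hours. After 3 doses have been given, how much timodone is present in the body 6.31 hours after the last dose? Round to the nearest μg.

85 μg

The 3 doses were given 38.31, 22.31, 6.31 hours ago.
Total = 53·(1/2)^(38.31/21.8) + 53·(1/2)^(22.31/21.8) + 53·(1/2)^(6.31/21.8)
      = 15.677 + 26.074 + 43.365 ≈ 85.116 μg.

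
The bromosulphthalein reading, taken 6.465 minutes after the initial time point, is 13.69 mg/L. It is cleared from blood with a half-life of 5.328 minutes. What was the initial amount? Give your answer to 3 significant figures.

31.7 mg/L

Number of half-lives elapsed: n = 6.465/5.328 ≈ 1.2134.
A₀ = A × 2^n = 13.69 × 2^1.2134 = 13.69 × 2.3188 ≈ 31.745 mg/L.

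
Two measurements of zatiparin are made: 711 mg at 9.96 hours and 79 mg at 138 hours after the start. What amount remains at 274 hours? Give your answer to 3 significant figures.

7.66 mg

Over Δt = 138 − 9.96 = 128.04 hours, the level fell by a factor of 711/79 ≈ 9.
n = log₂(9) ≈ 3.1699 half-lives, so t½ = 128.04/3.1699 ≈ 40.392 hours.
From t = 138 to t = 274: 79 × (1/2)^((274−138)/40.392) ≈ 7.657 mg.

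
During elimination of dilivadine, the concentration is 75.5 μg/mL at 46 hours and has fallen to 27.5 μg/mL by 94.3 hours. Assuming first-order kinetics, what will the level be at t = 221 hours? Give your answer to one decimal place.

Over Δt = 94.3 − 46 = 48.3 hours, the level fell by a factor of 75.5/27.5 ≈ 2.7455.
n = log₂(2.7455) ≈ 1.457 half-lives, so t½ = 48.3/1.457 ≈ 33.149 hours.
From t = 94.3 to t = 221: 27.5 × (1/2)^((221−94.3)/33.149) ≈ 1.9443 μg/mL.

1.9 μg/mL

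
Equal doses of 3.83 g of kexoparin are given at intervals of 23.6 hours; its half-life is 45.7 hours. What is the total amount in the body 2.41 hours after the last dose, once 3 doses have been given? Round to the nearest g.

The 3 doses were given 49.61, 26.01, 2.41 hours ago.
Total = 3.83·(1/2)^(49.61/45.7) + 3.83·(1/2)^(26.01/45.7) + 3.83·(1/2)^(2.41/45.7)
      = 1.8047 + 2.5815 + 3.6925 ≈ 8.0787 g.

8 g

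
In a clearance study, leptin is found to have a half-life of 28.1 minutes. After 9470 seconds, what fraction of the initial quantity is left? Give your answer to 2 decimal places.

9470 seconds = 157.833 minutes.
n = 157.833/28.1 ≈ 5.6168 half-lives.
Fraction remaining = (1/2)^5.6168 ≈ 0.020378.

0.02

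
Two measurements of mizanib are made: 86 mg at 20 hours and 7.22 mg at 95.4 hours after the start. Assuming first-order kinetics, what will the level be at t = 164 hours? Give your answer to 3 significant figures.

Over Δt = 95.4 − 20 = 75.4 hours, the level fell by a factor of 86/7.22 ≈ 11.911.
n = log₂(11.911) ≈ 3.5743 half-lives, so t½ = 75.4/3.5743 ≈ 21.095 hours.
From t = 95.4 to t = 164: 7.22 × (1/2)^((164−95.4)/21.095) ≈ 0.7579 mg.

0.758 mg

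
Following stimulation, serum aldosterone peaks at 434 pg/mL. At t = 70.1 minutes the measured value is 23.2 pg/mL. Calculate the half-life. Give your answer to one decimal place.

16.6 minutes

A/A₀ = 23.2/434 ≈ 0.053456.
n = log₂(18.707) ≈ 4.2255 half-lives elapsed in 70.1 minutes.
t½ = 70.1/4.2255 ≈ 16.59 minutes.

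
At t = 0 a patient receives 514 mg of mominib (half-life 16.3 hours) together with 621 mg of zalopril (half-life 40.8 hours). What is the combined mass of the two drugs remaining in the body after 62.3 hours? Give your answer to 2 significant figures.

250 mg

mominib: 514 × (1/2)^(62.3/16.3) = 514 × (1/2)^3.8221 ≈ 36.341 mg.
zalopril: 621 × (1/2)^(62.3/40.8) = 621 × (1/2)^1.527 ≈ 215.49 mg.
Total = 36.341 + 215.49 ≈ 251.83 mg.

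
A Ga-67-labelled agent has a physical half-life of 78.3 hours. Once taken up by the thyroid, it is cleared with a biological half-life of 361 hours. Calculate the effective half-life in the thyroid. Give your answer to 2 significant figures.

64 hours

1/t_eff = 1/t_phys + 1/t_biol = 1/78.3 + 1/361 = 0.015541 per hour.
t_eff = 78.3 × 361 / (78.3 + 361) ≈ 64.344 hours.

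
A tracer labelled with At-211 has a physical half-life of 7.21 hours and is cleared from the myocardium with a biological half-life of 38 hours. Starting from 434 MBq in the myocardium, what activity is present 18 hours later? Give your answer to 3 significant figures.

55.4 MBq

1/t_eff = 1/t_phys + 1/t_biol = 1/7.21 + 1/38 = 0.16501 per hour.
t_eff = 7.21 × 38 / (7.21 + 38) ≈ 6.0602 hours.
Remaining = 434 × (1/2)^(18/6.0602) = 434 × (1/2)^2.9702 ≈ 55.382 MBq.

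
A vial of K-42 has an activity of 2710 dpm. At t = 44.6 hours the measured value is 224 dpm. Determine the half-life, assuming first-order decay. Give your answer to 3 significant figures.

12.4 hours

A/A₀ = 224/2710 ≈ 0.082657.
n = log₂(12.098) ≈ 3.5967 half-lives elapsed in 44.6 hours.
t½ = 44.6/3.5967 ≈ 12.4 hours.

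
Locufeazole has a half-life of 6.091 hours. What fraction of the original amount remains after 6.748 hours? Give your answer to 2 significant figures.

0.46

n = 6.748/6.091 ≈ 1.1079 half-lives.
Fraction remaining = (1/2)^1.1079 ≈ 0.46398.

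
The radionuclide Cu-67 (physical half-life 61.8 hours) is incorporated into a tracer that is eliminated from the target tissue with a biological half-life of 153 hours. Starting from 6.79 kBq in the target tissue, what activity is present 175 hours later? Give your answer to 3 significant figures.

0.432 kBq

1/t_eff = 1/t_phys + 1/t_biol = 1/61.8 + 1/153 = 0.022717 per hour.
t_eff = 61.8 × 153 / (61.8 + 153) ≈ 44.02 hours.
Remaining = 6.79 × (1/2)^(175/44.02) = 6.79 × (1/2)^3.9755 ≈ 0.43164 kBq.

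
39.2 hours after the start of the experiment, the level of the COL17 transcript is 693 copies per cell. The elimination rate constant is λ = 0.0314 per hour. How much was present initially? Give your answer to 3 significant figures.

t½ = ln 2 / λ = 0.69315 / 0.0314 ≈ 22.075 hours.
Number of half-lives elapsed: n = 39.2/22.075 ≈ 1.7758.
A₀ = A × 2^n = 693 × 2^1.7758 = 693 × 3.4242 ≈ 2373 copies per cell.

2370 copies per cell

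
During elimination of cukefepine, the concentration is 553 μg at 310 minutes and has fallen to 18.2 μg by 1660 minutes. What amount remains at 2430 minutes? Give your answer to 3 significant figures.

Over Δt = 1660 − 310 = 1350 minutes, the level fell by a factor of 553/18.2 ≈ 30.385.
n = log₂(30.385) ≈ 4.9253 half-lives, so t½ = 1350/4.9253 ≈ 274.1 minutes.
From t = 1660 to t = 2430: 18.2 × (1/2)^((2430−1660)/274.1) ≈ 2.5966 μg.

2.60 μg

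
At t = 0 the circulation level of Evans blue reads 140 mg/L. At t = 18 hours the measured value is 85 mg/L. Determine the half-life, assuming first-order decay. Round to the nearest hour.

A/A₀ = 85/140 ≈ 0.60714.
n = log₂(1.6471) ≈ 0.71989 half-lives elapsed in 18 hours.
t½ = 18/0.71989 ≈ 25.004 hours.

25 hours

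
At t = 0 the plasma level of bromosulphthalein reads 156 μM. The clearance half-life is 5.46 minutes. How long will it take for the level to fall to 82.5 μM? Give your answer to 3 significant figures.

Fraction remaining = 82.5/156 ≈ 0.52885.
n = log₂(156/82.5) = ln(1.8909)/ln 2 ≈ 0.91908 half-lives.
t = n × t½ = 0.91908 × 5.46 ≈ 5.0182 minutes.

5.02 minutes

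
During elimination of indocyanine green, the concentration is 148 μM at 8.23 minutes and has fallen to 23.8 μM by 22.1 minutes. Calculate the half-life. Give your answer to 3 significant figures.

5.26 minutes

Over Δt = 22.1 − 8.23 = 13.87 minutes, the level fell by a factor of 148/23.8 ≈ 6.2185.
n = log₂(6.2185) ≈ 2.6366 half-lives, so t½ = 13.87/2.6366 ≈ 5.2606 minutes.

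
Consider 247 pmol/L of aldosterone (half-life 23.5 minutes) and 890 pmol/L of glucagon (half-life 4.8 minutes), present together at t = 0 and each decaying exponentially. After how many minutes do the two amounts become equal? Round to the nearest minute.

11 minutes

Set 247·(1/2)^(t/23.5) = 890·(1/2)^(t/4.8).
Taking log₂: log₂(247/890) = t·(1/23.5 − 1/4.8).
log₂(0.27753) = -1.8493; 1/23.5 − 1/4.8 = -0.16578.
t = -1.8493 / -0.16578 ≈ 11.155 minutes.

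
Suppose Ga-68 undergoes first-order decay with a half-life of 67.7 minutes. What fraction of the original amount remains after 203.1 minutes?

0.125

n = 203.1/67.7 ≈ 3 half-lives.
Fraction remaining = (1/2)^3 ≈ 0.125.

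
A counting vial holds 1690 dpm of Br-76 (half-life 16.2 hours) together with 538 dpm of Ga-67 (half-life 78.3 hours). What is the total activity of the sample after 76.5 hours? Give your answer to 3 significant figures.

Br-76: 1690 × (1/2)^(76.5/16.2) = 1690 × (1/2)^4.7222 ≈ 64.026 dpm.
Ga-67: 538 × (1/2)^(76.5/78.3) = 538 × (1/2)^0.97701 ≈ 273.32 dpm.
Total = 64.026 + 273.32 ≈ 337.35 dpm.

337 dpm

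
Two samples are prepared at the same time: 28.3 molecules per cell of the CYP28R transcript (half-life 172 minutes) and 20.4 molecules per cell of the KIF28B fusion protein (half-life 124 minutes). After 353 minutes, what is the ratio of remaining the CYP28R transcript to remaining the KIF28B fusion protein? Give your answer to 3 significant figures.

CYP28R transcript: 28.3 × (1/2)^(353/172) = 28.3 × (1/2)^2.0523 ≈ 6.823 molecules per cell.
KIF28B fusion protein: 20.4 × (1/2)^(353/124) = 20.4 × (1/2)^2.8468 ≈ 2.8357 molecules per cell.
Ratio ≈ 6.823 / 2.8357 ≈ 2.4061.

2.41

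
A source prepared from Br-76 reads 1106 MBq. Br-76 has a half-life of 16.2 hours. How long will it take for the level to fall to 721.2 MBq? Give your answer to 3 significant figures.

9.99 hours

Fraction remaining = 721.2/1106 ≈ 0.65208.
n = log₂(1106/721.2) = ln(1.5336)/ln 2 ≈ 0.61688 half-lives.
t = n × t½ = 0.61688 × 16.2 ≈ 9.9935 hours.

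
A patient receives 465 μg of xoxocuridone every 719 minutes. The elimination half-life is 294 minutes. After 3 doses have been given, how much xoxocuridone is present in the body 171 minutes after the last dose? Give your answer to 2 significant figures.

380 μg

The 3 doses were given 1609, 890, 171 minutes ago.
Total = 465·(1/2)^(1609/294) + 465·(1/2)^(890/294) + 465·(1/2)^(171/294)
      = 10.471 + 57.039 + 310.72 ≈ 378.23 μg.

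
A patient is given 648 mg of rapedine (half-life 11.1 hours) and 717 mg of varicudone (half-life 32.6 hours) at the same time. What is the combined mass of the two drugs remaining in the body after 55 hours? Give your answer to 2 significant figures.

rapedine: 648 × (1/2)^(55/11.1) = 648 × (1/2)^4.955 ≈ 20.892 mg.
varicudone: 717 × (1/2)^(55/32.6) = 717 × (1/2)^1.6871 ≈ 222.66 mg.
Total = 20.892 + 222.66 ≈ 243.55 mg.

240 mg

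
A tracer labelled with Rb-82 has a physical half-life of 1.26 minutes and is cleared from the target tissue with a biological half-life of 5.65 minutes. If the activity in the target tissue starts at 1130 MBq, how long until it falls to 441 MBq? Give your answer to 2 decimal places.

1/t_eff = 1/t_phys + 1/t_biol = 1/1.26 + 1/5.65 = 0.97064 per minute.
t_eff = 1.26 × 5.65 / (1.26 + 5.65) ≈ 1.0302 minutes.
n = log₂(1130/441) ≈ 1.3575; t = 1.3575 × 1.0302 ≈ 1.3985 minutes.

1.40 minutes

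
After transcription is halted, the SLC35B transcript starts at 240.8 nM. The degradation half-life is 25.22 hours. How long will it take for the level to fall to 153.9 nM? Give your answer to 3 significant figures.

Fraction remaining = 153.9/240.8 ≈ 0.63912.
n = log₂(240.8/153.9) = ln(1.5647)/ln 2 ≈ 0.64584 half-lives.
t = n × t½ = 0.64584 × 25.22 ≈ 16.288 hours.

16.3 hours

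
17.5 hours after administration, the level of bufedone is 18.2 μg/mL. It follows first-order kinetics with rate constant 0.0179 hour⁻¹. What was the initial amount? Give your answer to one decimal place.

24.9 μg/mL

t½ = ln 2 / k = 0.69315 / 0.0179 ≈ 38.723 hours.
Number of half-lives elapsed: n = 17.5/38.723 ≈ 0.45192.
A₀ = A × 2^n = 18.2 × 2^0.45192 = 18.2 × 1.3679 ≈ 24.895 μg/mL.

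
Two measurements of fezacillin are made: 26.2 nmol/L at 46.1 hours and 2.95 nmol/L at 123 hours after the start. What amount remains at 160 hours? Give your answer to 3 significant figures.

Over Δt = 123 − 46.1 = 76.9 hours, the level fell by a factor of 26.2/2.95 ≈ 8.8814.
n = log₂(8.8814) ≈ 3.1508 half-lives, so t½ = 76.9/3.1508 ≈ 24.407 hours.
From t = 123 to t = 160: 2.95 × (1/2)^((160−123)/24.407) ≈ 1.0315 nmol/L.

1.03 nmol/L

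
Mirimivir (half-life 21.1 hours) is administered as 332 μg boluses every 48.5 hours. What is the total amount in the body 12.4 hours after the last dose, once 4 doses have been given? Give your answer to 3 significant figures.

The 4 doses were given 157.9, 109.4, 60.9, 12.4 hours ago.
Total = 332·(1/2)^(157.9/21.1) + 332·(1/2)^(109.4/21.1) + 332·(1/2)^(60.9/21.1) + 332·(1/2)^(12.4/21.1)
      = 1.8553 + 9.1274 + 44.904 + 220.92 ≈ 276.8 μg.

277 μg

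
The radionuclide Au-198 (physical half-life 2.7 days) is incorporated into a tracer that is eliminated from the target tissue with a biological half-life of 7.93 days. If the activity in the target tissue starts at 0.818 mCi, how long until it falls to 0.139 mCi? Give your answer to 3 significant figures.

1/t_eff = 1/t_phys + 1/t_biol = 1/2.7 + 1/7.93 = 0.49647 per day.
t_eff = 2.7 × 7.93 / (2.7 + 7.93) ≈ 2.0142 days.
n = log₂(0.818/0.139) ≈ 2.557; t = 2.557 × 2.0142 ≈ 5.1504 days.

5.15 days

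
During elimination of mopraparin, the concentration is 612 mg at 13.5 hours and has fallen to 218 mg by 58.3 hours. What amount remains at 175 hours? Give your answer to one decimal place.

14.8 mg

Over Δt = 58.3 − 13.5 = 44.8 hours, the level fell by a factor of 612/218 ≈ 2.8073.
n = log₂(2.8073) ≈ 1.4892 half-lives, so t½ = 44.8/1.4892 ≈ 30.083 hours.
From t = 58.3 to t = 175: 218 × (1/2)^((175−58.3)/30.083) ≈ 14.815 mg.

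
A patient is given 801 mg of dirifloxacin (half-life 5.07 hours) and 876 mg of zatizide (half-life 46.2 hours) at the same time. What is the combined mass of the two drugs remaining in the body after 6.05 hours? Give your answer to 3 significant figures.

dirifloxacin: 801 × (1/2)^(6.05/5.07) = 801 × (1/2)^1.1933 ≈ 350.28 mg.
zatizide: 876 × (1/2)^(6.05/46.2) = 876 × (1/2)^0.13095 ≈ 799.99 mg.
Total = 350.28 + 799.99 ≈ 1150.3 mg.

1150 mg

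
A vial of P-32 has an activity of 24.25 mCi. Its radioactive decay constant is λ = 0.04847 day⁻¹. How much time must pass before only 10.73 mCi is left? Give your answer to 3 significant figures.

t½ = ln 2 / λ = 0.69315 / 0.04847 ≈ 14.301 days.
Fraction remaining = 10.73/24.25 ≈ 0.44247.
n = log₂(24.25/10.73) = ln(2.26)/ln 2 ≈ 1.1763 half-lives.
t = n × t½ = 1.1763 × 14.301 ≈ 16.822 days.

16.8 days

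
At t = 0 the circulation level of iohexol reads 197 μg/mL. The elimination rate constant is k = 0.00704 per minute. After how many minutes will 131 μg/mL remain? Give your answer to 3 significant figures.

58.0 minutes

t½ = ln 2 / k = 0.69315 / 0.00704 ≈ 98.458 minutes.
Fraction remaining = 131/197 ≈ 0.66497.
n = log₂(197/131) = ln(1.5038)/ln 2 ≈ 0.58863 half-lives.
t = n × t½ = 0.58863 × 98.458 ≈ 57.955 minutes.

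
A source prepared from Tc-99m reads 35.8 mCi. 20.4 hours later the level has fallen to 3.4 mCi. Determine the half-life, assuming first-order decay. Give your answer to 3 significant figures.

6.01 hours

A/A₀ = 3.4/35.8 ≈ 0.094972.
n = log₂(10.529) ≈ 3.3964 half-lives elapsed in 20.4 hours.
t½ = 20.4/3.3964 ≈ 6.0064 hours.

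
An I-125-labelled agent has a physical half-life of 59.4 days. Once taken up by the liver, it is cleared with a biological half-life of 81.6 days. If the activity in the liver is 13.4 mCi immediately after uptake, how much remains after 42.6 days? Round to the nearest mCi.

6 mCi

1/t_eff = 1/t_phys + 1/t_biol = 1/59.4 + 1/81.6 = 0.02909 per day.
t_eff = 59.4 × 81.6 / (59.4 + 81.6) ≈ 34.376 days.
Remaining = 13.4 × (1/2)^(42.6/34.376) = 13.4 × (1/2)^1.2392 ≈ 5.6762 mCi.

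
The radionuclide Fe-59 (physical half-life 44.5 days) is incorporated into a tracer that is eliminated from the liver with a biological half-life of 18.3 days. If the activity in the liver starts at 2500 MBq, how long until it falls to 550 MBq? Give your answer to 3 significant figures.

28.3 days

1/t_eff = 1/t_phys + 1/t_biol = 1/44.5 + 1/18.3 = 0.077117 per day.
t_eff = 44.5 × 18.3 / (44.5 + 18.3) ≈ 12.967 days.
n = log₂(2500/550) ≈ 2.1844; t = 2.1844 × 12.967 ≈ 28.326 days.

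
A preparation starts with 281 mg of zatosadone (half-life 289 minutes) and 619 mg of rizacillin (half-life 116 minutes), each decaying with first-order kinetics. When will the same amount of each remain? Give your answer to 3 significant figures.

221 minutes

Set 281·(1/2)^(t/289) = 619·(1/2)^(t/116).
Taking log₂: log₂(281/619) = t·(1/289 − 1/116).
log₂(0.45396) = -1.1394; 1/289 − 1/116 = -0.0051605.
t = -1.1394 / -0.0051605 ≈ 220.79 minutes.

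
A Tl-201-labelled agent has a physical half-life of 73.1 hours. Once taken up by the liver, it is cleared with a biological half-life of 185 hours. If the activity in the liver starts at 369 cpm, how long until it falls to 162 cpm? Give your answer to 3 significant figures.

62.2 hours

1/t_eff = 1/t_phys + 1/t_biol = 1/73.1 + 1/185 = 0.019085 per hour.
t_eff = 73.1 × 185 / (73.1 + 185) ≈ 52.396 hours.
n = log₂(369/162) ≈ 1.1876; t = 1.1876 × 52.396 ≈ 62.227 hours.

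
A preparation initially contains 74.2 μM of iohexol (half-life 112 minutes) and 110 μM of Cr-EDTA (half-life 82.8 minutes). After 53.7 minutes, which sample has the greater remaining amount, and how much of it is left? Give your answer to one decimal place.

Cr-EDTA, 70.2 μM

iohexol: 74.2 × (1/2)^0.47946 ≈ 53.219 μM.
Cr-EDTA: 110 × (1/2)^0.64855 ≈ 70.171 μM.
Cr-EDTA has more remaining, at ≈ 70.171 μM.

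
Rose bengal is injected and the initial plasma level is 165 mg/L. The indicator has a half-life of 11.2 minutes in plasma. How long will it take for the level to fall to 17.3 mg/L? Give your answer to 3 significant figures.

36.4 minutes

Fraction remaining = 17.3/165 ≈ 0.10485.
n = log₂(165/17.3) = ln(9.5376)/ln 2 ≈ 3.2536 half-lives.
t = n × t½ = 3.2536 × 11.2 ≈ 36.441 minutes.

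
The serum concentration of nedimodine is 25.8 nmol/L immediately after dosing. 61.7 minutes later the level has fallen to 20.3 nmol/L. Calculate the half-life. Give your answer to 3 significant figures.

A/A₀ = 20.3/25.8 ≈ 0.78682.
n = log₂(1.2709) ≈ 0.34589 half-lives elapsed in 61.7 minutes.
t½ = 61.7/0.34589 ≈ 178.38 minutes.

178 minutes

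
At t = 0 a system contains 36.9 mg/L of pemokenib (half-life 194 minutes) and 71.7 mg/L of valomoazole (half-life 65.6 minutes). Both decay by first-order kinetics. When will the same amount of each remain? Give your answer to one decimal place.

95.0 minutes

Set 36.9·(1/2)^(t/194) = 71.7·(1/2)^(t/65.6).
Taking log₂: log₂(36.9/71.7) = t·(1/194 − 1/65.6).
log₂(0.51464) = -0.95835; 1/194 − 1/65.6 = -0.010089.
t = -0.95835 / -0.010089 ≈ 94.987 minutes.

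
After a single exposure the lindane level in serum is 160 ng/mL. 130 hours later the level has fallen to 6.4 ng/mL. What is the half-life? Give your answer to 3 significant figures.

28.0 hours

A/A₀ = 6.4/160 ≈ 0.04.
n = log₂(25) ≈ 4.6439 half-lives elapsed in 130 hours.
t½ = 130/4.6439 ≈ 27.994 hours.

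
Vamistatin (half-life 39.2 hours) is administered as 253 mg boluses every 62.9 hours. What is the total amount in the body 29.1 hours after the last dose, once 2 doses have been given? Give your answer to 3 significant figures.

The 2 doses were given 92, 29.1 hours ago.
Total = 253·(1/2)^(92/39.2) + 253·(1/2)^(29.1/39.2)
      = 49.73 + 151.23 ≈ 200.97 mg.

201 mg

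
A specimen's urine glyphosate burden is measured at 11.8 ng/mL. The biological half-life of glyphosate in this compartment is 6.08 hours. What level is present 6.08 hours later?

5.9 ng/mL

Elapsed time is 1 half-life (6.08/6.08).
Each half-life halves the amount: 11.8 × (1/2)^1 = 11.8/2 = 5.9 ng/mL.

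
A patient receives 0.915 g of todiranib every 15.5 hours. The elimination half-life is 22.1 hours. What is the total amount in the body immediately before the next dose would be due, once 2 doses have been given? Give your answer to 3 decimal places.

0.909 g

The 2 doses were given 31, 15.5 hours ago.
Total = 0.915·(1/2)^(31/22.1) + 0.915·(1/2)^(15.5/22.1)
      = 0.34607 + 0.56272 ≈ 0.90879 g.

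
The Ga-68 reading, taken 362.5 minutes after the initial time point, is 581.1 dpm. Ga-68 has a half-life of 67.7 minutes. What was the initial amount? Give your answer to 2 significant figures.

24000 dpm

Number of half-lives elapsed: n = 362.5/67.7 ≈ 5.3545.
A₀ = A × 2^n = 581.1 × 2^5.3545 = 581.1 × 40.914 ≈ 23775 dpm.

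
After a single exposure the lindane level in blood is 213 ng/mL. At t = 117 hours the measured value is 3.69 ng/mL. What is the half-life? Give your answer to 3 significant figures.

A/A₀ = 3.69/213 ≈ 0.017324.
n = log₂(57.724) ≈ 5.8511 half-lives elapsed in 117 hours.
t½ = 117/5.8511 ≈ 19.996 hours.

20.0 hours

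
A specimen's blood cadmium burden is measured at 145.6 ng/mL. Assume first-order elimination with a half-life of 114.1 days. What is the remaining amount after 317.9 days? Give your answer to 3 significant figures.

Number of half-lives: n = 317.9/114.1 ≈ 2.7862.
Remaining = 145.6 × (1/2)^2.7862 = 145.6 × 0.14497 ≈ 21.108 ng/mL.

21.1 ng/mL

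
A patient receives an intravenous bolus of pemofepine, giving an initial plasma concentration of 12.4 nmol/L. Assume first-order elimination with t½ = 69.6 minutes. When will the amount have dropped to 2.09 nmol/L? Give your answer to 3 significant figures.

Fraction remaining = 2.09/12.4 ≈ 0.16855.
n = log₂(12.4/2.09) = ln(5.933)/ln 2 ≈ 2.5688 half-lives.
t = n × t½ = 2.5688 × 69.6 ≈ 178.79 minutes.

179 minutes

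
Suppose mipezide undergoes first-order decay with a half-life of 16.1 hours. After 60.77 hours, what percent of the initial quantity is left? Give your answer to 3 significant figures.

n = 60.77/16.1 ≈ 3.7745 half-lives.
Fraction remaining = (1/2)^3.7745 ≈ 0.073072, i.e. 7.3072%.

7.31%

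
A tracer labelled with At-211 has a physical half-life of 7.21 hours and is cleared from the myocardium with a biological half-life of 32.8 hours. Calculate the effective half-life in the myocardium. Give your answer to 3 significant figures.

1/t_eff = 1/t_phys + 1/t_biol = 1/7.21 + 1/32.8 = 0.16918 per hour.
t_eff = 7.21 × 32.8 / (7.21 + 32.8) ≈ 5.9107 hours.

5.91 hours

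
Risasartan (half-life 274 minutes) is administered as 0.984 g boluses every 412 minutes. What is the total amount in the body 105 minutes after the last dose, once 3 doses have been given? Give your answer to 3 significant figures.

1.11 g

The 3 doses were given 929, 517, 105 minutes ago.
Total = 0.984·(1/2)^(929/274) + 0.984·(1/2)^(517/274) + 0.984·(1/2)^(105/274)
      = 0.093832 + 0.26607 + 0.75446 ≈ 1.1144 g.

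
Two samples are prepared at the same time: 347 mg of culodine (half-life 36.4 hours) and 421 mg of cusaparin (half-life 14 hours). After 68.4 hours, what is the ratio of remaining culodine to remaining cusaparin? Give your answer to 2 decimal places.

6.62

culodine: 347 × (1/2)^(68.4/36.4) = 347 × (1/2)^1.8791 ≈ 94.332 mg.
cusaparin: 421 × (1/2)^(68.4/14) = 421 × (1/2)^4.8857 ≈ 14.241 mg.
Ratio ≈ 94.332 / 14.241 ≈ 6.624.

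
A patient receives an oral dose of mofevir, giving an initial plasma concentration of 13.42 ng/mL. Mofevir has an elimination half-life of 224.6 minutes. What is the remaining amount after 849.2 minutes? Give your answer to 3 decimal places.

0.976 ng/mL

Number of half-lives: n = 849.2/224.6 ≈ 3.7809.
Remaining = 13.42 × (1/2)^3.7809 = 13.42 × 0.072748 ≈ 0.97628 ng/mL.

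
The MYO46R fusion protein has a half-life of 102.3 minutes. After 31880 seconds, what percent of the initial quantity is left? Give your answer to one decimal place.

2.7%

31880 seconds = 531.333 minutes.
n = 531.333/102.3 ≈ 5.1939 half-lives.
Fraction remaining = (1/2)^5.1939 ≈ 0.02732, i.e. 2.732%.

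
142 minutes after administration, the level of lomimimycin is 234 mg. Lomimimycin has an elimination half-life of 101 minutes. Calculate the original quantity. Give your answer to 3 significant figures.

620 mg

Number of half-lives elapsed: n = 142/101 ≈ 1.4059.
A₀ = A × 2^n = 234 × 2^1.4059 = 234 × 2.6499 ≈ 620.08 mg.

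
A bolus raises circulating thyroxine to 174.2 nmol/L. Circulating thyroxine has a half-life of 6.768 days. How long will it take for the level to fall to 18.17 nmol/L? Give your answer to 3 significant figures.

Fraction remaining = 18.17/174.2 ≈ 0.10431.
n = log₂(174.2/18.17) = ln(9.5872)/ln 2 ≈ 3.2611 half-lives.
t = n × t½ = 3.2611 × 6.768 ≈ 22.071 days.

22.1 days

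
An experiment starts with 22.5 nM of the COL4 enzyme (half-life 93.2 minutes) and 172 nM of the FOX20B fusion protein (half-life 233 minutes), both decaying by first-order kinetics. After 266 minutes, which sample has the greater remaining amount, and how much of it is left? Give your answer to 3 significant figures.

FOX20B fusion protein, 78.0 nM

COL4 enzyme: 22.5 × (1/2)^2.8541 ≈ 3.1119 nM.
FOX20B fusion protein: 172 × (1/2)^1.1416 ≈ 77.958 nM.
FOX20B fusion protein has more remaining, at ≈ 77.958 nM.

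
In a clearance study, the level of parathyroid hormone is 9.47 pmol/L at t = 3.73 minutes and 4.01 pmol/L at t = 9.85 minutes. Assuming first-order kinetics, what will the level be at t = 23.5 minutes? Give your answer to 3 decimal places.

0.590 pmol/L

Over Δt = 9.85 − 3.73 = 6.12 minutes, the level fell by a factor of 9.47/4.01 ≈ 2.3616.
n = log₂(2.3616) ≈ 1.2398 half-lives, so t½ = 6.12/1.2398 ≈ 4.9364 minutes.
From t = 9.85 to t = 23.5: 4.01 × (1/2)^((23.5−9.85)/4.9364) ≈ 0.58986 pmol/L.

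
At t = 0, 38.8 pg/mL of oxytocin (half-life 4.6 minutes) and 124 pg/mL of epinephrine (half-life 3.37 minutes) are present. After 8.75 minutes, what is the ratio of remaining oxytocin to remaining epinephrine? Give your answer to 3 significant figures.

oxytocin: 38.8 × (1/2)^(8.75/4.6) = 38.8 × (1/2)^1.9022 ≈ 10.381 pg/mL.
epinephrine: 124 × (1/2)^(8.75/3.37) = 124 × (1/2)^2.5964 ≈ 20.503 pg/mL.
Ratio ≈ 10.381 / 20.503 ≈ 0.5063.

0.506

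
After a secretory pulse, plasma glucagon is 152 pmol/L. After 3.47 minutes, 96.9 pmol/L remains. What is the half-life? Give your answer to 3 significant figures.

A/A₀ = 96.9/152 ≈ 0.6375.
n = log₂(1.5686) ≈ 0.6495 half-lives elapsed in 3.47 minutes.
t½ = 3.47/0.6495 ≈ 5.3425 minutes.

5.34 minutes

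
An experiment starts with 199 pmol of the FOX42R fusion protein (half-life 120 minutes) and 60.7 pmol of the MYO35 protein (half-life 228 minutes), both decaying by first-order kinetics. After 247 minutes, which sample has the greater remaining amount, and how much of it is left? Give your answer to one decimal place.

FOX42R fusion protein, 47.8 pmol

FOX42R fusion protein: 199 × (1/2)^2.0583 ≈ 47.779 pmol.
MYO35 protein: 60.7 × (1/2)^1.0833 ≈ 28.647 pmol.
FOX42R fusion protein has more remaining, at ≈ 47.779 pmol.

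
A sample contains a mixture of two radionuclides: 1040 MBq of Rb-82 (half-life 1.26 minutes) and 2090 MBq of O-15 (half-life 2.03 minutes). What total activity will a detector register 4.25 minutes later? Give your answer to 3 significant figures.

590 MBq

Rb-82: 1040 × (1/2)^(4.25/1.26) = 1040 × (1/2)^3.373 ≈ 100.38 MBq.
O-15: 2090 × (1/2)^(4.25/2.03) = 2090 × (1/2)^2.0936 ≈ 489.68 MBq.
Total = 100.38 + 489.68 ≈ 590.06 MBq.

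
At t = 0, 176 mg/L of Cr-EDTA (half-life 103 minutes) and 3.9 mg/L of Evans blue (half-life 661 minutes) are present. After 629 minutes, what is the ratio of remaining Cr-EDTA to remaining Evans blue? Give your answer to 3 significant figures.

Cr-EDTA: 176 × (1/2)^(629/103) = 176 × (1/2)^6.1068 ≈ 2.5538 mg/L.
Evans blue: 3.9 × (1/2)^(629/661) = 3.9 × (1/2)^0.95159 ≈ 2.0165 mg/L.
Ratio ≈ 2.5538 / 2.0165 ≈ 1.2664.

1.27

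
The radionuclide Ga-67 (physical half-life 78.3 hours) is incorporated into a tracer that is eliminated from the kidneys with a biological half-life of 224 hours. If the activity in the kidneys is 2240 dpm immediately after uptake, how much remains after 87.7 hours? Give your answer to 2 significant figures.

1/t_eff = 1/t_phys + 1/t_biol = 1/78.3 + 1/224 = 0.017236 per hour.
t_eff = 78.3 × 224 / (78.3 + 224) ≈ 58.019 hours.
Remaining = 2240 × (1/2)^(87.7/58.019) = 2240 × (1/2)^1.5116 ≈ 785.63 dpm.

790 dpm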